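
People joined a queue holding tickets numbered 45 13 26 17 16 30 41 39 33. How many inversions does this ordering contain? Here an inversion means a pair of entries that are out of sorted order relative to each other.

Count, for each position, how many later elements it exceeds:
45 → 13, 26, 17, 16, 30, 41, 39, 33 → 8
13 → none → 0
26 → 17, 16 → 2
17 → 16 → 1
16 → none → 0
30 → none → 0
41 → 39, 33 → 2
39 → 33 → 1
33 → none → 0
Sum: 8 + 0 + 2 + 1 + 0 + 0 + 2 + 1 + 0 = 14

There are 14 inversions.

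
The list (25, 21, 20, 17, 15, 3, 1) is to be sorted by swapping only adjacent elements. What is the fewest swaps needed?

Each adjacent swap fixes exactly one inversion, so the minimum swap count equals the number of inversions.
Count inversions — for each element, later elements that are smaller:
25: 21, 20, 17, 15, 3, 1 → 6
21: 20, 17, 15, 3, 1 → 5
20: 17, 15, 3, 1 → 4
17: 15, 3, 1 → 3
15: 3, 1 → 2
3: 1 → 1
1: none → 0
Total inversions: 6 + 5 + 4 + 3 + 2 + 1 + 0 = 21

21 adjacent swaps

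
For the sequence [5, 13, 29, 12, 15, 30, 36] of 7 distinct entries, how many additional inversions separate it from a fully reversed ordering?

18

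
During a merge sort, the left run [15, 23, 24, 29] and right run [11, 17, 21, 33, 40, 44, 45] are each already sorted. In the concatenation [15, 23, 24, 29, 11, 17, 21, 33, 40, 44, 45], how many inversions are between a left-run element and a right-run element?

For each element r of the right run, count left-run elements greater than r:
r = 11: 15, 23, 24, 29 → 4
r = 17: 23, 24, 29 → 3
r = 21: 23, 24, 29 → 3
r = 33: none → 0
r = 40: none → 0
r = 44: none → 0
r = 45: none → 0
Cross-inversions: 4 + 3 + 3 + 0 + 0 + 0 + 0 = 10

There are 10 cross-inversions.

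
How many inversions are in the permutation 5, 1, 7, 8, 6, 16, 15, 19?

4

Sweep left to right; for each value list the smaller values that follow it:
5: 1
1: 0
7: 1
8: 1
6: 0
16: 1
15: 0
19: 0
Sum: 1 + 0 + 1 + 1 + 0 + 1 + 0 + 0 = 4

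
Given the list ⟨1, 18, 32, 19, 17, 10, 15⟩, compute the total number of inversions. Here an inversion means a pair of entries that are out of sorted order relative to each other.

Out-of-order pairs: 12

Element-by-element contributions:
1: 0
18: 3
32: 4
19: 3
17: 2
10: 0
15: 0
Sum: 0 + 3 + 4 + 3 + 2 + 0 + 0 = 12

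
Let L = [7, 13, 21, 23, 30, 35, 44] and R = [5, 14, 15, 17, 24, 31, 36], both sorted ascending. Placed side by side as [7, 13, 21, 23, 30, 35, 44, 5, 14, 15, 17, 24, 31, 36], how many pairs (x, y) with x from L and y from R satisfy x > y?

28 cross-inversions

For each element r of the right run, count left-run elements greater than r:
r = 5: 7, 13, 21, 23, 30, 35, 44 → 7
r = 14: 21, 23, 30, 35, 44 → 5
r = 15: 21, 23, 30, 35, 44 → 5
r = 17: 21, 23, 30, 35, 44 → 5
r = 24: 30, 35, 44 → 3
r = 31: 35, 44 → 2
r = 36: 44 → 1
Cross-inversions: 7 + 5 + 5 + 5 + 3 + 2 + 1 = 28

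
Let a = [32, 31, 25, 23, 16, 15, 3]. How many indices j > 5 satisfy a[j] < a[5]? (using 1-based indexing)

2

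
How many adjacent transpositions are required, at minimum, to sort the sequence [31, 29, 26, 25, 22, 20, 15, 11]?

28

Minimum adjacent swaps = number of inversions (each swap of adjacent out-of-order elements removes one inversion and no swap can remove more).
Count inversions — for each element, later elements that are smaller:
31: 29, 26, 25, 22, 20, 15, 11 → 7
29: 26, 25, 22, 20, 15, 11 → 6
26: 25, 22, 20, 15, 11 → 5
25: 22, 20, 15, 11 → 4
22: 20, 15, 11 → 3
20: 15, 11 → 2
15: 11 → 1
11: none → 0
Total inversions: 7 + 6 + 5 + 4 + 3 + 2 + 1 + 0 = 28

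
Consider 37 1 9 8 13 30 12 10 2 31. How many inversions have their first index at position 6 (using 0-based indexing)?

The element at index 6 is 12.
Elements after it: 10, 2, 31
Those smaller than 12: 10, 2

2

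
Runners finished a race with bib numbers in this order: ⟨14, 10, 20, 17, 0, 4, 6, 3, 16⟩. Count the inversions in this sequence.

Element-by-element contributions:
14 → 10, 0, 4, 6, 3 → 5
10 → 0, 4, 6, 3 → 4
20 → 17, 0, 4, 6, 3, 16 → 6
17 → 0, 4, 6, 3, 16 → 5
0 → none → 0
4 → 3 → 1
6 → 3 → 1
3 → none → 0
16 → none → 0
Sum: 5 + 4 + 6 + 5 + 0 + 1 + 1 + 0 + 0 = 22

22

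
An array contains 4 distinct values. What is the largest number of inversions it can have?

A reversed (strictly descending) arrangement makes every pair an inversion, giving C(4, 2) inversions.
C(4, 2) = 4·3/2 = 6

6 inversions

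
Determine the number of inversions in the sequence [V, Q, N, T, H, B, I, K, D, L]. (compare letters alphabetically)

Sweep left to right; for each value list the smaller values that follow it:
V → Q, N, T, H, B, I, K, D, L → 9
Q → N, H, B, I, K, D, L → 7
N → H, B, I, K, D, L → 6
T → H, B, I, K, D, L → 6
H → B, D → 2
B → none → 0
I → D → 1
K → D → 1
D → none → 0
L → none → 0
Sum: 9 + 7 + 6 + 6 + 2 + 0 + 1 + 1 + 0 + 0 = 32

32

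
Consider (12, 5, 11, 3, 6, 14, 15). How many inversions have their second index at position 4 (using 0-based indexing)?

The element at index 4 is 6.
Elements before it: 12, 5, 11, 3
Those larger than 6: 12, 11

2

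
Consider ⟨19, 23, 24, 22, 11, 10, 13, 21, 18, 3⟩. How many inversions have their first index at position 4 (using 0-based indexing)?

The element at index 4 is 11.
Elements after it: 10, 13, 21, 18, 3
Those smaller than 11: 10, 3

2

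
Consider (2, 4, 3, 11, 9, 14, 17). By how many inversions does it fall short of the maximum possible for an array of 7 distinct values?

Maximum inversions for 7 distinct elements is C(7, 2) = 7·6/2 = 21.
Current inversions — for each element, count later smaller elements:
2: 0
4: 1
3: 0
11: 1
9: 0
14: 0
17: 0
Current total: 0 + 1 + 0 + 1 + 0 + 0 + 0 = 2
Shortfall: 21 − 2 = 19

19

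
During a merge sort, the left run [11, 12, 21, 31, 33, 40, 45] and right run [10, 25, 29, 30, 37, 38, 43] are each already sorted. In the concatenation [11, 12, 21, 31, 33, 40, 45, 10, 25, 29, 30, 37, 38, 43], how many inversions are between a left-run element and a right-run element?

For each element r of the right run, count left-run elements greater than r:
r = 10: 11, 12, 21, 31, 33, 40, 45 → 7
r = 25: 31, 33, 40, 45 → 4
r = 29: 31, 33, 40, 45 → 4
r = 30: 31, 33, 40, 45 → 4
r = 37: 40, 45 → 2
r = 38: 40, 45 → 2
r = 43: 45 → 1
Cross-inversions: 7 + 4 + 4 + 4 + 2 + 2 + 1 = 24

24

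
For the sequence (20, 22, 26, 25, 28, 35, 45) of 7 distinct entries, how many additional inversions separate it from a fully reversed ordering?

20 inversions short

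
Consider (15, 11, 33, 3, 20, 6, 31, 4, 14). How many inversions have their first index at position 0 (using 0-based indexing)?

5

The element at index 0 is 15.
Elements after it: 11, 33, 3, 20, 6, 31, 4, 14
Those smaller than 15: 11, 3, 6, 4, 14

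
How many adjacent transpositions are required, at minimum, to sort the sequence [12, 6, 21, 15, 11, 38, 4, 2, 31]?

19

Each adjacent swap fixes exactly one inversion, so the minimum swap count equals the number of inversions.
Count inversions — for each element, later elements that are smaller:
12: 6, 11, 4, 2 → 4
6: 4, 2 → 2
21: 15, 11, 4, 2 → 4
15: 11, 4, 2 → 3
11: 4, 2 → 2
38: 4, 2, 31 → 3
4: 2 → 1
2: none → 0
31: none → 0
Total inversions: 4 + 2 + 4 + 3 + 2 + 3 + 1 + 0 + 0 = 19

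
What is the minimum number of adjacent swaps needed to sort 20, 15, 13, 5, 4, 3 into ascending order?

There are 15 adjacent swaps.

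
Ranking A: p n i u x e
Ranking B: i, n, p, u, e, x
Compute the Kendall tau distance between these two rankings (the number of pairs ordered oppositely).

4

Assign each item its position (1..6) in the first ordering, then rewrite the second ordering as that position sequence:
positions: p→1, n→2, i→3, u→4, x→5, e→6
second ordering as positions: [3, 2, 1, 4, 6, 5]
Discordant pairs = inversions in this position sequence.
3: 2, 1 → 2
2: 1 → 1
1: 0
4: 0
6: 5 → 1
5: 0
Total: 2 + 1 + 0 + 0 + 1 + 0 = 4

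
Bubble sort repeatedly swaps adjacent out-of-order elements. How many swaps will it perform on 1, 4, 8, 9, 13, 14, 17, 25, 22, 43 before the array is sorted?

The minimum number of adjacent swaps to sort an array equals its inversion count, since every such swap removes exactly one inversion.
Count inversions — for each element, later elements that are smaller:
1: none → 0
4: none → 0
8: none → 0
9: none → 0
13: none → 0
14: none → 0
17: none → 0
25: 22 → 1
22: none → 0
43: none → 0
Total inversions: 0 + 0 + 0 + 0 + 0 + 0 + 0 + 1 + 0 + 0 = 1

Swaps: 1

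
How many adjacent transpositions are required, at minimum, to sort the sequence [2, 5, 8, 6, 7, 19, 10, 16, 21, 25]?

4

Each adjacent swap fixes exactly one inversion, so the minimum swap count equals the number of inversions.
Count inversions — for each element, later elements that are smaller:
2: none → 0
5: none → 0
8: 6, 7 → 2
6: none → 0
7: none → 0
19: 10, 16 → 2
10: none → 0
16: none → 0
21: none → 0
25: none → 0
Total inversions: 0 + 0 + 2 + 0 + 0 + 2 + 0 + 0 + 0 + 0 = 4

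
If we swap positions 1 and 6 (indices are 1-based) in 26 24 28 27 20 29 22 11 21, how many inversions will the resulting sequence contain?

Positions 1 and 6 hold 26 and 29; after swapping, the array is [29, 24, 28, 27, 20, 26, 22, 11, 21].
Sweep left to right; for each value list the smaller values that follow it:
29: 8
24: 4
28: 6
27: 5
20: 1
26: 3
22: 2
11: 0
21: 0
Sum: 8 + 4 + 6 + 5 + 1 + 3 + 2 + 0 + 0 = 29

29 inversions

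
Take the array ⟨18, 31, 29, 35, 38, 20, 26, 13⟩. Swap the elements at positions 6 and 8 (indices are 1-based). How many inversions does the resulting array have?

Positions 6 and 8 hold 20 and 13; after swapping, the array is [18, 31, 29, 35, 38, 13, 26, 20].
Element-by-element contributions:
18: 1
31: 4
29: 3
35: 3
38: 3
13: 0
26: 1
20: 0
Sum: 1 + 4 + 3 + 3 + 3 + 0 + 1 + 0 = 15

15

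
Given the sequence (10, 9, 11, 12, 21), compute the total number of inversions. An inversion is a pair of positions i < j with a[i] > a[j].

Inversion pairs (indices are 1-based):
(1,2): 10 > 9
That's 1 pair.

1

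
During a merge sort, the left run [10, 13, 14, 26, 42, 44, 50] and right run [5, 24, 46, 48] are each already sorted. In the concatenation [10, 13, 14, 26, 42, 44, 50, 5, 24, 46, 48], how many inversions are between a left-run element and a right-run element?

Take each right-half value and tally the left-half values above it:
r = 5: 10, 13, 14, 26, 42, 44, 50 → 7
r = 24: 26, 42, 44, 50 → 4
r = 46: 50 → 1
r = 48: 50 → 1
Cross-inversions: 7 + 4 + 1 + 1 = 13

13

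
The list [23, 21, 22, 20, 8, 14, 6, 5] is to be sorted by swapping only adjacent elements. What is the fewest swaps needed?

The minimum number of adjacent swaps to sort an array equals its inversion count, since every such swap removes exactly one inversion.
Count inversions — for each element, later elements that are smaller:
23: 21, 22, 20, 8, 14, 6, 5 → 7
21: 20, 8, 14, 6, 5 → 5
22: 20, 8, 14, 6, 5 → 5
20: 8, 14, 6, 5 → 4
8: 6, 5 → 2
14: 6, 5 → 2
6: 5 → 1
5: none → 0
Total inversions: 7 + 5 + 5 + 4 + 2 + 2 + 1 + 0 = 26

Adjacent swaps: 26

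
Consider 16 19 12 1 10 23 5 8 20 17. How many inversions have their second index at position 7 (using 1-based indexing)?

5

The element at index 7 is 5.
Elements before it: 16, 19, 12, 1, 10, 23
Those larger than 5: 16, 19, 12, 10, 23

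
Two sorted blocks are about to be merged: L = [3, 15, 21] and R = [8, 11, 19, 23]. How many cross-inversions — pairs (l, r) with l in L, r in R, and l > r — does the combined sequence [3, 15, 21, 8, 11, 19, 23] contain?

Count, for every r in R, how many entries of L exceed r:
r = 8: 15, 21 → 2
r = 11: 15, 21 → 2
r = 19: 21 → 1
r = 23: none → 0
Cross-inversions: 2 + 2 + 1 + 0 = 5

5 cross-inversions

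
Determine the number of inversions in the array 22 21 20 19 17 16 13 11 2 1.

45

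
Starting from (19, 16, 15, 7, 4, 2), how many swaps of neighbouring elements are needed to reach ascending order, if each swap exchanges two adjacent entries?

The minimum number of adjacent swaps to sort an array equals its inversion count, since every such swap removes exactly one inversion.
Count inversions — for each element, later elements that are smaller:
19: 16, 15, 7, 4, 2 → 5
16: 15, 7, 4, 2 → 4
15: 7, 4, 2 → 3
7: 4, 2 → 2
4: 2 → 1
2: none → 0
Total inversions: 5 + 4 + 3 + 2 + 1 + 0 = 15

15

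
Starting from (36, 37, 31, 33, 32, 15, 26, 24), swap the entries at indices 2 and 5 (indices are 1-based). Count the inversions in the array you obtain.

Inversions: 20

Positions 2 and 5 hold 37 and 32; after swapping, the array is [36, 32, 31, 33, 37, 15, 26, 24].
Element-by-element contributions:
36: 6
32: 4
31: 3
33: 3
37: 3
15: 0
26: 1
24: 0
Sum: 6 + 4 + 3 + 3 + 3 + 0 + 1 + 0 = 20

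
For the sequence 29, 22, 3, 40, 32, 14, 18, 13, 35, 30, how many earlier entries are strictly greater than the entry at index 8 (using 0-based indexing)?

The element at index 8 is 35.
Elements before it: 29, 22, 3, 40, 32, 14, 18, 13
Those larger than 35: 40

1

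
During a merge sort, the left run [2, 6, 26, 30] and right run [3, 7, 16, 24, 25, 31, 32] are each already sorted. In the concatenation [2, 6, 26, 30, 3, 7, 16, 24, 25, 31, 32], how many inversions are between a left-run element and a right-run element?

Count, for every r in R, how many entries of L exceed r:
r = 3: 6, 26, 30 → 3
r = 7: 26, 30 → 2
r = 16: 26, 30 → 2
r = 24: 26, 30 → 2
r = 25: 26, 30 → 2
r = 31: none → 0
r = 32: none → 0
Cross-inversions: 3 + 2 + 2 + 2 + 2 + 0 + 0 = 11

There are 11 cross-inversions.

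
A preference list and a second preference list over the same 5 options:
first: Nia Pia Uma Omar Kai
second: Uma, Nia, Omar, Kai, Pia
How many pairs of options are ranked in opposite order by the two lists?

Assign each item its position (1..5) in the first ordering, then rewrite the second ordering as that position sequence:
positions: Nia→1, Pia→2, Uma→3, Omar→4, Kai→5
second ordering as positions: [3, 1, 4, 5, 2]
Discordant pairs = inversions in this position sequence.
3: 1, 2 → 2
1: 0
4: 2 → 1
5: 2 → 1
2: 0
Total: 2 + 0 + 1 + 1 + 0 = 4

There are 4 pairs.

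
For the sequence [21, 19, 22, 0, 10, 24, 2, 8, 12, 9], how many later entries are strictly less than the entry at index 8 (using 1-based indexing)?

0 such elements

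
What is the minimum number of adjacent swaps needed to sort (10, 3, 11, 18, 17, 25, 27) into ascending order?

Minimum adjacent swaps = number of inversions (each swap of adjacent out-of-order elements removes one inversion and no swap can remove more).
Count inversions — for each element, later elements that are smaller:
10: 3 → 1
3: none → 0
11: none → 0
18: 17 → 1
17: none → 0
25: none → 0
27: none → 0
Total inversions: 1 + 0 + 0 + 1 + 0 + 0 + 0 = 2

2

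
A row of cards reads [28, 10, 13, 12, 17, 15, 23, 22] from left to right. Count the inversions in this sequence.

10

For each element, count later entries that are smaller:
28 → 10, 13, 12, 17, 15, 23, 22 → 7
10 → none → 0
13 → 12 → 1
12 → none → 0
17 → 15 → 1
15 → none → 0
23 → 22 → 1
22 → none → 0
Sum: 7 + 0 + 1 + 0 + 1 + 0 + 1 + 0 = 10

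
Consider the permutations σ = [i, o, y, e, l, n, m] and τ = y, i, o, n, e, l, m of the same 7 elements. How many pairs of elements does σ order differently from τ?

Assign each item its position (1..7) in the first ordering, then rewrite the second ordering as that position sequence:
positions: i→1, o→2, y→3, e→4, l→5, n→6, m→7
second ordering as positions: [3, 1, 2, 6, 4, 5, 7]
Discordant pairs = inversions in this position sequence.
3: 1, 2 → 2
1: 0
2: 0
6: 4, 5 → 2
4: 0
5: 0
7: 0
Total: 2 + 0 + 0 + 2 + 0 + 0 + 0 = 4

4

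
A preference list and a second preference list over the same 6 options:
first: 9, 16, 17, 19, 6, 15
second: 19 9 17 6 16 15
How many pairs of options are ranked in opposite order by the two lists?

5 pairs

Assign each item its position (1..6) in the first ordering, then rewrite the second ordering as that position sequence:
positions: 9→1, 16→2, 17→3, 19→4, 6→5, 15→6
second ordering as positions: [4, 1, 3, 5, 2, 6]
Discordant pairs = inversions in this position sequence.
4: 1, 3, 2 → 3
1: 0
3: 2 → 1
5: 2 → 1
2: 0
6: 0
Total: 3 + 0 + 1 + 1 + 0 + 0 = 5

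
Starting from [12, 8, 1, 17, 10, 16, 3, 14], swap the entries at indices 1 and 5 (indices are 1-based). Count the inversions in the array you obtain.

Positions 1 and 5 hold 12 and 10; after swapping, the array is [10, 8, 1, 17, 12, 16, 3, 14].
Count, for each position, how many later elements it exceeds:
10 → 8, 1, 3 → 3
8 → 1, 3 → 2
1 → none → 0
17 → 12, 16, 3, 14 → 4
12 → 3 → 1
16 → 3, 14 → 2
3 → none → 0
14 → none → 0
Sum: 3 + 2 + 0 + 4 + 1 + 2 + 0 + 0 = 12

Inversions: 12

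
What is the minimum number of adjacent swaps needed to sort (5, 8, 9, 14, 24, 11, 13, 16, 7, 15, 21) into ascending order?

15

Minimum adjacent swaps = number of inversions (each swap of adjacent out-of-order elements removes one inversion and no swap can remove more).
Count inversions — for each element, later elements that are smaller:
5: none → 0
8: 7 → 1
9: 7 → 1
14: 11, 13, 7 → 3
24: 11, 13, 16, 7, 15, 21 → 6
11: 7 → 1
13: 7 → 1
16: 7, 15 → 2
7: none → 0
15: none → 0
21: none → 0
Total inversions: 0 + 1 + 1 + 3 + 6 + 1 + 1 + 2 + 0 + 0 + 0 = 15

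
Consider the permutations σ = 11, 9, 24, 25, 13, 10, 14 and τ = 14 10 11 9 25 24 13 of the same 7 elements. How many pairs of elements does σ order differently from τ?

12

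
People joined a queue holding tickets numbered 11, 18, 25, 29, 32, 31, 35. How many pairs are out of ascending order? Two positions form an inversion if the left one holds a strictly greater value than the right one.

1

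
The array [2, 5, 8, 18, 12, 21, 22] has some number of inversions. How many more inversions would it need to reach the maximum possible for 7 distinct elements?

20 inversions short

Maximum inversions for 7 distinct elements is C(7, 2) = 7·6/2 = 21.
Current inversions — for each element, count later smaller elements:
2: 0
5: 0
8: 0
18: 1
12: 0
21: 0
22: 0
Current total: 0 + 0 + 0 + 1 + 0 + 0 + 0 = 1
Shortfall: 21 − 1 = 20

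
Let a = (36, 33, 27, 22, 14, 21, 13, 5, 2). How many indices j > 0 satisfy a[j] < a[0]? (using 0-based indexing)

8 such elements

The element at index 0 is 36.
Elements after it: 33, 27, 22, 14, 21, 13, 5, 2
Those smaller than 36: 33, 27, 22, 14, 21, 13, 5, 2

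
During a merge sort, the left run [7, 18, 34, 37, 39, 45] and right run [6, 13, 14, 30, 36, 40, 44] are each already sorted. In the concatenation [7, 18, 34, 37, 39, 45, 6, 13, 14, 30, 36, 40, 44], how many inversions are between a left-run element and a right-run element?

25 cross-inversions

For each element r of the right run, count left-run elements greater than r:
r = 6: 7, 18, 34, 37, 39, 45 → 6
r = 13: 18, 34, 37, 39, 45 → 5
r = 14: 18, 34, 37, 39, 45 → 5
r = 30: 34, 37, 39, 45 → 4
r = 36: 37, 39, 45 → 3
r = 40: 45 → 1
r = 44: 45 → 1
Cross-inversions: 6 + 5 + 5 + 4 + 3 + 1 + 1 = 25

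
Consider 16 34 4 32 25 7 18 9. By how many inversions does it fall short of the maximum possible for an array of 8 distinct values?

11 inversions short

Maximum inversions for 8 distinct elements is C(8, 2) = 8·7/2 = 28.
Current inversions — for each element, count later smaller elements:
16: 3
34: 6
4: 0
32: 4
25: 3
7: 0
18: 1
9: 0
Current total: 3 + 6 + 0 + 4 + 3 + 0 + 1 + 0 = 17
Shortfall: 28 − 17 = 11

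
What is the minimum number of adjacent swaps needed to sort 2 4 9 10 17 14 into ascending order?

Adjacent swaps: 1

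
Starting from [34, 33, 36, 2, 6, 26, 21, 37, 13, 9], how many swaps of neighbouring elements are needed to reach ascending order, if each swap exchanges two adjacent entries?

Minimum adjacent swaps = number of inversions (each swap of adjacent out-of-order elements removes one inversion and no swap can remove more).
Count inversions — for each element, later elements that are smaller:
34: 33, 2, 6, 26, 21, 13, 9 → 7
33: 2, 6, 26, 21, 13, 9 → 6
36: 2, 6, 26, 21, 13, 9 → 6
2: none → 0
6: none → 0
26: 21, 13, 9 → 3
21: 13, 9 → 2
37: 13, 9 → 2
13: 9 → 1
9: none → 0
Total inversions: 7 + 6 + 6 + 0 + 0 + 3 + 2 + 2 + 1 + 0 = 27

27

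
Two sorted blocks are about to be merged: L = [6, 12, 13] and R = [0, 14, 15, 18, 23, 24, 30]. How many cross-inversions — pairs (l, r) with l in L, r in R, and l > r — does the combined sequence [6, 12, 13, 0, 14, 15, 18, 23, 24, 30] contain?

3 cross-inversions

Take each right-half value and tally the left-half values above it:
r = 0: 6, 12, 13 → 3
r = 14: none → 0
r = 15: none → 0
r = 18: none → 0
r = 23: none → 0
r = 24: none → 0
r = 30: none → 0
Cross-inversions: 3 + 0 + 0 + 0 + 0 + 0 + 0 = 3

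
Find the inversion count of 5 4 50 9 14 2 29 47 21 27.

Sweep left to right; for each value list the smaller values that follow it:
5: 2
4: 1
50: 7
9: 1
14: 1
2: 0
29: 2
47: 2
21: 0
27: 0
Sum: 2 + 1 + 7 + 1 + 1 + 0 + 2 + 2 + 0 + 0 = 16

Inversions: 16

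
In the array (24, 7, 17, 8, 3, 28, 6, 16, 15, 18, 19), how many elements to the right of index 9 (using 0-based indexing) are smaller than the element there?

The element at index 9 is 18.
Elements after it: 19
None of them are smaller than 18.

0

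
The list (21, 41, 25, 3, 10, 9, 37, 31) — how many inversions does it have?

Sweep left to right; for each value list the smaller values that follow it:
21 → 3, 10, 9 → 3
41 → 25, 3, 10, 9, 37, 31 → 6
25 → 3, 10, 9 → 3
3 → none → 0
10 → 9 → 1
9 → none → 0
37 → 31 → 1
31 → none → 0
Sum: 3 + 6 + 3 + 0 + 1 + 0 + 1 + 0 = 14

14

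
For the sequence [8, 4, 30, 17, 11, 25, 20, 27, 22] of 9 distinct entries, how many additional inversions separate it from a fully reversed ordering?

25

Maximum inversions for 9 distinct elements is C(9, 2) = 9·8/2 = 36.
Current inversions — for each element, count later smaller elements:
8: 1
4: 0
30: 6
17: 1
11: 0
25: 2
20: 0
27: 1
22: 0
Current total: 1 + 0 + 6 + 1 + 0 + 2 + 0 + 1 + 0 = 11
Shortfall: 36 − 11 = 25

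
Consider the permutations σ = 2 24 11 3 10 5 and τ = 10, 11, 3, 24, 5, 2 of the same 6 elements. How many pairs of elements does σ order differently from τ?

Discordant pairs: 10

Assign each item its position (1..6) in the first ordering, then rewrite the second ordering as that position sequence:
positions: 2→1, 24→2, 11→3, 3→4, 10→5, 5→6
second ordering as positions: [5, 3, 4, 2, 6, 1]
Discordant pairs = inversions in this position sequence.
5: 3, 4, 2, 1 → 4
3: 2, 1 → 2
4: 2, 1 → 2
2: 1 → 1
6: 1 → 1
1: 0
Total: 4 + 2 + 2 + 1 + 1 + 0 = 10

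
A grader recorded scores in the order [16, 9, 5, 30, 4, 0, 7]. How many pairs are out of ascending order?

Element-by-element contributions:
16 → 9, 5, 4, 0, 7 → 5
9 → 5, 4, 0, 7 → 4
5 → 4, 0 → 2
30 → 4, 0, 7 → 3
4 → 0 → 1
0 → none → 0
7 → none → 0
Sum: 5 + 4 + 2 + 3 + 1 + 0 + 0 = 15

Out-of-order pairs: 15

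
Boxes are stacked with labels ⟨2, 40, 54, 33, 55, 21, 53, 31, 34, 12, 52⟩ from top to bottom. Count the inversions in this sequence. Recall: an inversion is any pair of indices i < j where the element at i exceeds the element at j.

28

Element-by-element contributions:
2 → none → 0
40 → 33, 21, 31, 34, 12 → 5
54 → 33, 21, 53, 31, 34, 12, 52 → 7
33 → 21, 31, 12 → 3
55 → 21, 53, 31, 34, 12, 52 → 6
21 → 12 → 1
53 → 31, 34, 12, 52 → 4
31 → 12 → 1
34 → 12 → 1
12 → none → 0
52 → none → 0
Sum: 0 + 5 + 7 + 3 + 6 + 1 + 4 + 1 + 1 + 0 + 0 = 28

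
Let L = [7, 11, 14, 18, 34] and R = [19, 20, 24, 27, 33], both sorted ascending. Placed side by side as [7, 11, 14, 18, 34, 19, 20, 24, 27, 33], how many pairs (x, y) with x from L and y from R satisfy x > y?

5 cross-inversions

Take each right-half value and tally the left-half values above it:
r = 19: 34 → 1
r = 20: 34 → 1
r = 24: 34 → 1
r = 27: 34 → 1
r = 33: 34 → 1
Cross-inversions: 1 + 1 + 1 + 1 + 1 = 5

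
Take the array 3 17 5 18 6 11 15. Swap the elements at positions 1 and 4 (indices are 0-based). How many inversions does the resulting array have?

There are 6 inversions.

Positions 1 and 4 hold 17 and 6; after swapping, the array is [3, 6, 5, 18, 17, 11, 15].
Element-by-element contributions:
3: 0
6: 1
5: 0
18: 3
17: 2
11: 0
15: 0
Sum: 0 + 1 + 0 + 3 + 2 + 0 + 0 = 6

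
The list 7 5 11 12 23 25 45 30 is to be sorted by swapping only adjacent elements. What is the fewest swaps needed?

2 adjacent swaps

The minimum number of adjacent swaps to sort an array equals its inversion count, since every such swap removes exactly one inversion.
Count inversions — for each element, later elements that are smaller:
7: 5 → 1
5: none → 0
11: none → 0
12: none → 0
23: none → 0
25: none → 0
45: 30 → 1
30: none → 0
Total inversions: 1 + 0 + 0 + 0 + 0 + 0 + 1 + 0 = 2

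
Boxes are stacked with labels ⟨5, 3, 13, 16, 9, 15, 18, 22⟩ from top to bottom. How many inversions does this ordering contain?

4 inversions

Count, for each position, how many later elements it exceeds:
5 → 3 → 1
3 → none → 0
13 → 9 → 1
16 → 9, 15 → 2
9 → none → 0
15 → none → 0
18 → none → 0
22 → none → 0
Sum: 1 + 0 + 1 + 2 + 0 + 0 + 0 + 0 = 4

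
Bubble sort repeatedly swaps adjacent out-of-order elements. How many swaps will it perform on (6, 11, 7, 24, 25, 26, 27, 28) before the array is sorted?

Adjacent swaps: 1

The minimum number of adjacent swaps to sort an array equals its inversion count, since every such swap removes exactly one inversion.
Count inversions — for each element, later elements that are smaller:
6: none → 0
11: 7 → 1
7: none → 0
24: none → 0
25: none → 0
26: none → 0
27: none → 0
28: none → 0
Total inversions: 0 + 1 + 0 + 0 + 0 + 0 + 0 + 0 = 1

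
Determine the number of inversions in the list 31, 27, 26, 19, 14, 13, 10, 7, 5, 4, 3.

Inversions: 55

Sweep left to right; for each value list the smaller values that follow it:
31 → 27, 26, 19, 14, 13, 10, 7, 5, 4, 3 → 10
27 → 26, 19, 14, 13, 10, 7, 5, 4, 3 → 9
26 → 19, 14, 13, 10, 7, 5, 4, 3 → 8
19 → 14, 13, 10, 7, 5, 4, 3 → 7
14 → 13, 10, 7, 5, 4, 3 → 6
13 → 10, 7, 5, 4, 3 → 5
10 → 7, 5, 4, 3 → 4
7 → 5, 4, 3 → 3
5 → 4, 3 → 2
4 → 3 → 1
3 → none → 0
Sum: 10 + 9 + 8 + 7 + 6 + 5 + 4 + 3 + 2 + 1 + 0 = 55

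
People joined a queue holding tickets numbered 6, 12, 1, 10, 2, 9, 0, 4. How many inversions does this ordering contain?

18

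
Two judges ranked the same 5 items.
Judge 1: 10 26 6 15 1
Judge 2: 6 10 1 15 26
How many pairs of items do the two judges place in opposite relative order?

There are 5 discordant pairs.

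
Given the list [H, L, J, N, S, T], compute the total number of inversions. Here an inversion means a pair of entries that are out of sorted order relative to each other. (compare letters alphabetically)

1

Sweep left to right; for each value list the smaller values that follow it:
H → none → 0
L → J → 1
J → none → 0
N → none → 0
S → none → 0
T → none → 0
Sum: 0 + 1 + 0 + 0 + 0 + 0 = 1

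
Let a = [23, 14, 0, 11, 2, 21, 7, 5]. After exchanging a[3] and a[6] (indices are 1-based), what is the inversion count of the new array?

Inversions: 23

Positions 3 and 6 hold 0 and 21; after swapping, the array is [23, 14, 21, 11, 2, 0, 7, 5].
Element-by-element contributions:
23: 7
14: 5
21: 5
11: 4
2: 1
0: 0
7: 1
5: 0
Sum: 7 + 5 + 5 + 4 + 1 + 0 + 1 + 0 = 23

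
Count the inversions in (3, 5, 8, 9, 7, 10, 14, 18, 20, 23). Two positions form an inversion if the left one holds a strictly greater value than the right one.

2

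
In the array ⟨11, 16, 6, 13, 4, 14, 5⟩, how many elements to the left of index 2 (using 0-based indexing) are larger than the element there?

The element at index 2 is 6.
Elements before it: 11, 16
Those larger than 6: 11, 16

2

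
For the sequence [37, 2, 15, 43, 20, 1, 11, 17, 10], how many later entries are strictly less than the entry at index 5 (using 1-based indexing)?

4

The element at index 5 is 20.
Elements after it: 1, 11, 17, 10
Those smaller than 20: 1, 11, 17, 10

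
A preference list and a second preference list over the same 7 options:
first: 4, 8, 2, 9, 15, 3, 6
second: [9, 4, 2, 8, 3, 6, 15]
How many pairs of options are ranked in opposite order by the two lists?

There are 6 pairs.

Assign each item its position (1..7) in the first ordering, then rewrite the second ordering as that position sequence:
positions: 4→1, 8→2, 2→3, 9→4, 15→5, 3→6, 6→7
second ordering as positions: [4, 1, 3, 2, 6, 7, 5]
Discordant pairs = inversions in this position sequence.
4: 1, 3, 2 → 3
1: 0
3: 2 → 1
2: 0
6: 5 → 1
7: 5 → 1
5: 0
Total: 3 + 0 + 1 + 0 + 1 + 1 + 0 = 6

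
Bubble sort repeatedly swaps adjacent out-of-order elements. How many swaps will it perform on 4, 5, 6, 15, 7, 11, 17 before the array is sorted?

2

Minimum adjacent swaps = number of inversions (each swap of adjacent out-of-order elements removes one inversion and no swap can remove more).
Count inversions — for each element, later elements that are smaller:
4: none → 0
5: none → 0
6: none → 0
15: 7, 11 → 2
7: none → 0
11: none → 0
17: none → 0
Total inversions: 0 + 0 + 0 + 2 + 0 + 0 + 0 = 2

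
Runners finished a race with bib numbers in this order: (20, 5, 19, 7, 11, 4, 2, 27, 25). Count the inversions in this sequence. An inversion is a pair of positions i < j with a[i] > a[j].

Count, for each position, how many later elements it exceeds:
20 → 5, 19, 7, 11, 4, 2 → 6
5 → 4, 2 → 2
19 → 7, 11, 4, 2 → 4
7 → 4, 2 → 2
11 → 4, 2 → 2
4 → 2 → 1
2 → none → 0
27 → 25 → 1
25 → none → 0
Sum: 6 + 2 + 4 + 2 + 2 + 1 + 0 + 1 + 0 = 18

Out-of-order pairs: 18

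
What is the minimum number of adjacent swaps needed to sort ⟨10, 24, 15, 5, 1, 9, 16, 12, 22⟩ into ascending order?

The minimum number of adjacent swaps to sort an array equals its inversion count, since every such swap removes exactly one inversion.
Count inversions — for each element, later elements that are smaller:
10: 5, 1, 9 → 3
24: 15, 5, 1, 9, 16, 12, 22 → 7
15: 5, 1, 9, 12 → 4
5: 1 → 1
1: none → 0
9: none → 0
16: 12 → 1
12: none → 0
22: none → 0
Total inversions: 3 + 7 + 4 + 1 + 0 + 0 + 1 + 0 + 0 = 16

Adjacent swaps: 16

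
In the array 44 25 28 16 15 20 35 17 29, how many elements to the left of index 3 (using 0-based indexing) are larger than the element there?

3 such elements

The element at index 3 is 16.
Elements before it: 44, 25, 28
Those larger than 16: 44, 25, 28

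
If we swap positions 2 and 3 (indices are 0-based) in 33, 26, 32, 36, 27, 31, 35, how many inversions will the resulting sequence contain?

10 inversions

Positions 2 and 3 hold 32 and 36; after swapping, the array is [33, 26, 36, 32, 27, 31, 35].
For each element, count later entries that are smaller:
33: 4
26: 0
36: 4
32: 2
27: 0
31: 0
35: 0
Sum: 4 + 0 + 4 + 2 + 0 + 0 + 0 = 10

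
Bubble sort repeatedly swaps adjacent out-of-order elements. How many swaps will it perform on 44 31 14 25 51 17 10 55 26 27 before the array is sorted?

23

Minimum adjacent swaps = number of inversions (each swap of adjacent out-of-order elements removes one inversion and no swap can remove more).
Count inversions — for each element, later elements that are smaller:
44: 31, 14, 25, 17, 10, 26, 27 → 7
31: 14, 25, 17, 10, 26, 27 → 6
14: 10 → 1
25: 17, 10 → 2
51: 17, 10, 26, 27 → 4
17: 10 → 1
10: none → 0
55: 26, 27 → 2
26: none → 0
27: none → 0
Total inversions: 7 + 6 + 1 + 2 + 4 + 1 + 0 + 2 + 0 + 0 = 23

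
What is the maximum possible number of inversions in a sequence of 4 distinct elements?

6 inversions

A reversed (strictly descending) arrangement makes every pair an inversion, giving C(4, 2) inversions.
C(4, 2) = 4·3/2 = 6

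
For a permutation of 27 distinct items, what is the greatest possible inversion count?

351

The maximum occurs when the array is in strictly decreasing order: every one of the C(27, 2) pairs is inverted.
C(27, 2) = 27·26/2 = 351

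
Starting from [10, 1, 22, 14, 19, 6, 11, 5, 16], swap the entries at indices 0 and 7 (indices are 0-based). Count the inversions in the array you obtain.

Positions 0 and 7 hold 10 and 5; after swapping, the array is [5, 1, 22, 14, 19, 6, 11, 10, 16].
Element-by-element contributions:
5 → 1 → 1
1 → none → 0
22 → 14, 19, 6, 11, 10, 16 → 6
14 → 6, 11, 10 → 3
19 → 6, 11, 10, 16 → 4
6 → none → 0
11 → 10 → 1
10 → none → 0
16 → none → 0
Sum: 1 + 0 + 6 + 3 + 4 + 0 + 1 + 0 + 0 = 15

15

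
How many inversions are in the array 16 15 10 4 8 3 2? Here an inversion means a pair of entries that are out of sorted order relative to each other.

Count, for each position, how many later elements it exceeds:
16: 6
15: 5
10: 4
4: 2
8: 2
3: 1
2: 0
Sum: 6 + 5 + 4 + 2 + 2 + 1 + 0 = 20

Inversions: 20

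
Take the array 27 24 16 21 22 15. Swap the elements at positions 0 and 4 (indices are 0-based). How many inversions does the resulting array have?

9

Positions 0 and 4 hold 27 and 22; after swapping, the array is [22, 24, 16, 21, 27, 15].
Element-by-element contributions:
22 → 16, 21, 15 → 3
24 → 16, 21, 15 → 3
16 → 15 → 1
21 → 15 → 1
27 → 15 → 1
15 → none → 0
Sum: 3 + 3 + 1 + 1 + 1 + 0 = 9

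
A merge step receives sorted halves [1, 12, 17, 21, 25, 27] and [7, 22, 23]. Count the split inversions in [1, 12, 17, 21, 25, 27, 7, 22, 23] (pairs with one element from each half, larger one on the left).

9 split inversions

For each element r of the right run, count left-run elements greater than r:
r = 7: 12, 17, 21, 25, 27 → 5
r = 22: 25, 27 → 2
r = 23: 25, 27 → 2
Cross-inversions: 5 + 2 + 2 = 9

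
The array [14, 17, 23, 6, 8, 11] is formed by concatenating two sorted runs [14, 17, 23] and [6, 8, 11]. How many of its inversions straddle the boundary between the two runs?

9

For each element r of the right run, count left-run elements greater than r:
r = 6: 14, 17, 23 → 3
r = 8: 14, 17, 23 → 3
r = 11: 14, 17, 23 → 3
Cross-inversions: 3 + 3 + 3 = 9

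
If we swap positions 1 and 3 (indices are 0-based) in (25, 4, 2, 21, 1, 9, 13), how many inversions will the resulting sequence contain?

Positions 1 and 3 hold 4 and 21; after swapping, the array is [25, 21, 2, 4, 1, 9, 13].
Count, for each position, how many later elements it exceeds:
25: 6
21: 5
2: 1
4: 1
1: 0
9: 0
13: 0
Sum: 6 + 5 + 1 + 1 + 0 + 0 + 0 = 13

13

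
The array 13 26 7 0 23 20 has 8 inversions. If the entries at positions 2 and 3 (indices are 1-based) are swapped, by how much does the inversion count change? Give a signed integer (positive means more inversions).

-1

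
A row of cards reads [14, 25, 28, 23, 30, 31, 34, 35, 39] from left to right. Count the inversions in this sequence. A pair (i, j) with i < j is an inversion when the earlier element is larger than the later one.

2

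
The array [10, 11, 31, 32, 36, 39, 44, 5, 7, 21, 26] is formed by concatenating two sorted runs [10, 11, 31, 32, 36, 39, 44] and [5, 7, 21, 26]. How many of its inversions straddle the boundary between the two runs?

Count, for every r in R, how many entries of L exceed r:
r = 5: 10, 11, 31, 32, 36, 39, 44 → 7
r = 7: 10, 11, 31, 32, 36, 39, 44 → 7
r = 21: 31, 32, 36, 39, 44 → 5
r = 26: 31, 32, 36, 39, 44 → 5
Cross-inversions: 7 + 7 + 5 + 5 = 24

24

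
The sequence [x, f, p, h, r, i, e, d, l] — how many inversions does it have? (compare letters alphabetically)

24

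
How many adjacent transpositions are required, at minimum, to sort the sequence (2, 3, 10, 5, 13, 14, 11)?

3

Minimum adjacent swaps = number of inversions (each swap of adjacent out-of-order elements removes one inversion and no swap can remove more).
Count inversions — for each element, later elements that are smaller:
2: none → 0
3: none → 0
10: 5 → 1
5: none → 0
13: 11 → 1
14: 11 → 1
11: none → 0
Total inversions: 0 + 0 + 1 + 0 + 1 + 1 + 0 = 3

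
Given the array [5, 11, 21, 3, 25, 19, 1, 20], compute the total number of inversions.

Sweep left to right; for each value list the smaller values that follow it:
5 → 3, 1 → 2
11 → 3, 1 → 2
21 → 3, 19, 1, 20 → 4
3 → 1 → 1
25 → 19, 1, 20 → 3
19 → 1 → 1
1 → none → 0
20 → none → 0
Sum: 2 + 2 + 4 + 1 + 3 + 1 + 0 + 0 = 13

13 inversions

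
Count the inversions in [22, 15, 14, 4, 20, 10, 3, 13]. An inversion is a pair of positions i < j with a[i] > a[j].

Count, for each position, how many later elements it exceeds:
22 → 15, 14, 4, 20, 10, 3, 13 → 7
15 → 14, 4, 10, 3, 13 → 5
14 → 4, 10, 3, 13 → 4
4 → 3 → 1
20 → 10, 3, 13 → 3
10 → 3 → 1
3 → none → 0
13 → none → 0
Sum: 7 + 5 + 4 + 1 + 3 + 1 + 0 + 0 = 21

21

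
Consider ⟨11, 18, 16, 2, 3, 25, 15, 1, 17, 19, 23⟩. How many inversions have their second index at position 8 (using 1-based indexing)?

The element at index 8 is 1.
Elements before it: 11, 18, 16, 2, 3, 25, 15
Those larger than 1: 11, 18, 16, 2, 3, 25, 15

7 such elements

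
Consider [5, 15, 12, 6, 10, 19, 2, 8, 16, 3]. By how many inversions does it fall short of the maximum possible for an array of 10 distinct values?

Maximum inversions for 10 distinct elements is C(10, 2) = 10·9/2 = 45.
Current inversions — for each element, count later smaller elements:
5: 2
15: 6
12: 5
6: 2
10: 3
19: 4
2: 0
8: 1
16: 1
3: 0
Current total: 2 + 6 + 5 + 2 + 3 + 4 + 0 + 1 + 1 + 0 = 24
Shortfall: 45 − 24 = 21

21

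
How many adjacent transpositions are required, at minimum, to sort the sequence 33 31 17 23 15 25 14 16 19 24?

29

The minimum number of adjacent swaps to sort an array equals its inversion count, since every such swap removes exactly one inversion.
Count inversions — for each element, later elements that are smaller:
33: 31, 17, 23, 15, 25, 14, 16, 19, 24 → 9
31: 17, 23, 15, 25, 14, 16, 19, 24 → 8
17: 15, 14, 16 → 3
23: 15, 14, 16, 19 → 4
15: 14 → 1
25: 14, 16, 19, 24 → 4
14: none → 0
16: none → 0
19: none → 0
24: none → 0
Total inversions: 9 + 8 + 3 + 4 + 1 + 4 + 0 + 0 + 0 + 0 = 29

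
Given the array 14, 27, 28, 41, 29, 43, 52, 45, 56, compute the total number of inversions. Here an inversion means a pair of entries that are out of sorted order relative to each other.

Inversions: 2

Count, for each position, how many later elements it exceeds:
14 → none → 0
27 → none → 0
28 → none → 0
41 → 29 → 1
29 → none → 0
43 → none → 0
52 → 45 → 1
45 → none → 0
56 → none → 0
Sum: 0 + 0 + 0 + 1 + 0 + 0 + 1 + 0 + 0 = 2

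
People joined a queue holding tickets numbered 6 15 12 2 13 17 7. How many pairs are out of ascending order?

Inversions: 9

Out-of-order index pairs (1-indexed):
(1,4): 6 > 2
(2,3): 15 > 12
(2,4): 15 > 2
(2,5): 15 > 13
(2,7): 15 > 7
(3,4): 12 > 2
(3,7): 12 > 7
(5,7): 13 > 7
(6,7): 17 > 7
That's 9 pairs.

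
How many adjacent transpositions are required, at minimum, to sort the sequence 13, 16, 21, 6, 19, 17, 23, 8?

12

Each adjacent swap fixes exactly one inversion, so the minimum swap count equals the number of inversions.
Count inversions — for each element, later elements that are smaller:
13: 6, 8 → 2
16: 6, 8 → 2
21: 6, 19, 17, 8 → 4
6: none → 0
19: 17, 8 → 2
17: 8 → 1
23: 8 → 1
8: none → 0
Total inversions: 2 + 2 + 4 + 0 + 2 + 1 + 1 + 0 = 12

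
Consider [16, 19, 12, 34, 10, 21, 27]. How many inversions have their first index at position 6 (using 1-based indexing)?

0

The element at index 6 is 21.
Elements after it: 27
None of them are smaller than 21.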